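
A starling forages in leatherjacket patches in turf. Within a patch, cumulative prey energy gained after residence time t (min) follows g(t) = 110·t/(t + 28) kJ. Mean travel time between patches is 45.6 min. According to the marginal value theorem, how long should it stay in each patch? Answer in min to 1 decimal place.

35.7 min

By the marginal value theorem, leave when the instantaneous gain rate g'(t) equals the habitat-wide average g(t)/(T + t).
g'(t) = 110·28/(t + 28)². Setting 110·28/(t+28)² = 110t/[(t+28)(45.6+t)] gives 28(45.6+t) = t(t+28), so t² = 28×45.6 = 1277.
t* = √1277 = 35.73 min.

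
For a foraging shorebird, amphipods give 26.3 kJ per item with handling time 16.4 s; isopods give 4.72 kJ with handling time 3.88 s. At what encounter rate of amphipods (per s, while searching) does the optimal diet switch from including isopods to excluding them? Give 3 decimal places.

0.192 per s

Drop isopods once their profitability E₂/h₂ falls below the rate achievable on amphipods alone: E₂/h₂ = λE₁/(1 + λh₁).
Solve for λ: λE₁h₂ = E₂(1 + λh₁) → λ(E₁h₂ − E₂h₁) = E₂ → λ = E₂/(E₁h₂ − E₂h₁).
λ = 4.72/(26.3×3.88 − 4.72×16.4) = 4.72/24.64 = 0.1916 per s.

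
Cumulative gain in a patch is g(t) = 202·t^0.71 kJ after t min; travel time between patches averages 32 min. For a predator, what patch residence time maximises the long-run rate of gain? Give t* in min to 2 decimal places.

Optimal t* satisfies g'(t*) = g(t*)/(T + t*).
g'(t) = 0.71·202·t^-0.29. Setting 0.71·202·t^-0.29 = 202·t^0.71/(32+t) gives 0.71(32+t) = t, so 0.29·t = 0.71×32.
t* = 0.71×32/0.29 = 78.34 min.

78.34 min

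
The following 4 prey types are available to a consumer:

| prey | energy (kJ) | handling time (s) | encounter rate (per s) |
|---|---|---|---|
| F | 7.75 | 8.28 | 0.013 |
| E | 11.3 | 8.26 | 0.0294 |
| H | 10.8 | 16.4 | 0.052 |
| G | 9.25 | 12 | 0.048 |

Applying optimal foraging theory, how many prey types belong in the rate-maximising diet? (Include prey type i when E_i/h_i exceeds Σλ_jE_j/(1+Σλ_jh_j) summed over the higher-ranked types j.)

4

E/h in descending order: E 1.37, F 0.936, G 0.771, H 0.659 kJ/s. The optimal diet is the largest prefix of this list for which every included type satisfies E_i/h_i > R on the types above it.
Rate on top 1: 0.2673. F: 0.936 > 0.2673 → include.
Rate on top 2: 0.3206. G: 0.771 > 0.3206 → include.
Rate on top 3: 0.4552. H: 0.659 > 0.4552 → include.
Optimal diet: E, F, G, H — 4 of 4 types.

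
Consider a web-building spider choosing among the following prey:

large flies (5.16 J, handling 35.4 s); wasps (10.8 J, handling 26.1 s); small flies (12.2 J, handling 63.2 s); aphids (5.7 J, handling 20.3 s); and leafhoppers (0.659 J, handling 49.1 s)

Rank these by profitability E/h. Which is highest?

In descending order of E/h:
wasps: 10.8/26.1 = 0.414 J/s
aphids: 5.7/20.3 = 0.281 J/s
small flies: 12.2/63.2 = 0.193 J/s
large flies: 5.16/35.4 = 0.146 J/s
leafhoppers: 0.659/49.1 = 0.0134 J/s

wasps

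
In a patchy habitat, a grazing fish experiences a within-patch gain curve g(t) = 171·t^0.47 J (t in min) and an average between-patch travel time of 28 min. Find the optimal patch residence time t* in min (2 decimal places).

By the marginal value theorem, leave when the instantaneous gain rate g'(t) equals the habitat-wide average g(t)/(T + t).
g'(t) = 0.47·171·t^-0.53. Setting 0.47·171·t^-0.53 = 171·t^0.47/(28+t) gives 0.47(28+t) = t, so 0.53·t = 0.47×28.
t* = 0.47×28/0.53 = 24.83 min.

24.83 min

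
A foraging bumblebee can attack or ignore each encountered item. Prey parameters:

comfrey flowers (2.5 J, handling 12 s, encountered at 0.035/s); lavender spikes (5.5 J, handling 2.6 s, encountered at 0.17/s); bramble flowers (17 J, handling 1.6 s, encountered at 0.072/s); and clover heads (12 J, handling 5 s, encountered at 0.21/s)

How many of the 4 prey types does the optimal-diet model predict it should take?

Rank by E/h (J/s): bramble flowers 10.6, clover heads 2.4, lavender spikes 2.12, comfrey flowers 0.208. Include each in turn until the next type's E/h falls below the running intake rate.
Rate on top 1: 1.098. clover heads: 2.4 > 1.098 → include.
Rate on top 2: 1.729. lavender spikes: 2.12 > 1.729 → include.
Rate on top 3: 1.795. comfrey flowers: 0.208 < 1.795 → exclude; stop.
Optimal diet: bramble flowers, clover heads, lavender spikes — 3 of 4 types.

3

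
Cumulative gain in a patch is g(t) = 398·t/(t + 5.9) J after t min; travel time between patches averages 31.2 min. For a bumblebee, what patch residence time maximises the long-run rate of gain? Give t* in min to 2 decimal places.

13.57 min

By the marginal value theorem, leave when the instantaneous gain rate g'(t) equals the habitat-wide average g(t)/(T + t).
g'(t) = 398·5.9/(t + 5.9)². Setting 398·5.9/(t+5.9)² = 398t/[(t+5.9)(31.2+t)] gives 5.9(31.2+t) = t(t+5.9), so t² = 5.9×31.2 = 184.1.
t* = √184.1 = 13.57 min.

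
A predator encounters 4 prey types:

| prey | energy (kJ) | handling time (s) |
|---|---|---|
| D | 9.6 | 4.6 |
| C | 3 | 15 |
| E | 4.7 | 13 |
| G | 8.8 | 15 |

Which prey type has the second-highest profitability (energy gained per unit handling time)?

In descending order of E/h:
D: 9.6/4.6 = 2.09 kJ/s
G: 8.8/15 = 0.587 kJ/s
E: 4.7/13 = 0.362 kJ/s
C: 3/15 = 0.2 kJ/s

G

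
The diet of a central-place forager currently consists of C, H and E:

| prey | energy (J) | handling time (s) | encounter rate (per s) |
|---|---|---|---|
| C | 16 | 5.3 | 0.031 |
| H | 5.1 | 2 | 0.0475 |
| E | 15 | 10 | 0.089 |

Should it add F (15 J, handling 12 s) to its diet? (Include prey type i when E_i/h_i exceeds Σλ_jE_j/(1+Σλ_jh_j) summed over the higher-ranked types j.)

Yes

Current rate: (0.031×16 + 0.0475×5.1 + 0.089×15)/(1 + 0.031×5.3 + 0.0475×2 + 0.089×10) = 0.9646 J/s.
F: E/h = 15/12 = 1.25 J/s.
Since 1.25 > R, including F increases the long-run rate.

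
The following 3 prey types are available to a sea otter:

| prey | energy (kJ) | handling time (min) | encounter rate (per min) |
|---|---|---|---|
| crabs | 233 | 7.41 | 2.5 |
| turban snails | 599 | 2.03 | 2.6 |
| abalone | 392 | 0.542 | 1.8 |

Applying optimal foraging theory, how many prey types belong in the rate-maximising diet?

1

Profitabilities (E/h, kJ/min): abalone 723, turban snails 295, crabs 31.4. Add prey in this order while the next type's profitability exceeds the intake rate on those already taken.
Rate on top 1: 357.2. turban snails: 295 < 357.2 → exclude; stop.
Optimal diet: abalone — 1 of 3 types.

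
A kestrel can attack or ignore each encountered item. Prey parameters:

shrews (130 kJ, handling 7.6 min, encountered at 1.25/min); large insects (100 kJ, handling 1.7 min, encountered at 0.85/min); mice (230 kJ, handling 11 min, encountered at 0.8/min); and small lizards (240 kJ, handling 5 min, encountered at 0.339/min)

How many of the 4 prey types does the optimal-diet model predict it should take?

Profitabilities (E/h, kJ/min): large insects 58.8, small lizards 48, mice 20.9, shrews 17.1. Add prey in this order while the next type's profitability exceeds the intake rate on those already taken.
Rate on top 1: 34.76. small lizards: 48 > 34.76 → include.
Rate on top 2: 40.18. mice: 20.9 < 40.18 → exclude; stop.
Optimal diet: large insects, small lizards — 2 of 4 types.

2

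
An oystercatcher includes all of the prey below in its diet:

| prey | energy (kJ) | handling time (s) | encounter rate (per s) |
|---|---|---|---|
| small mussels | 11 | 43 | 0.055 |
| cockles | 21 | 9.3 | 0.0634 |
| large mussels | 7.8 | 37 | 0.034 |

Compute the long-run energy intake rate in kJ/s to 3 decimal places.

0.422 kJ/s

R = (0.055×11 + 0.0634×21 + 0.034×7.8) / (1 + 0.055×43 + 0.0634×9.3 + 0.034×37) = 2.202/5.213 = 0.4224 kJ/s.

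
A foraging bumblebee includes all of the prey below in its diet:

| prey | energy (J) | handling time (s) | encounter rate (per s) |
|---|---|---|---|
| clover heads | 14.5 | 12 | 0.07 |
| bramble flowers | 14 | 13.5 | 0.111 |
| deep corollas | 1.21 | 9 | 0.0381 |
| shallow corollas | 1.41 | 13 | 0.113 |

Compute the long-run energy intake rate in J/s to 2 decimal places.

0.54 J/s

R = Σλ_iE_i / (1 + Σλ_ih_i)
Numerator: 0.07×14.5 + 0.111×14 + 0.0381×1.21 + 0.113×1.41 = 2.774
Denominator: 1 + 0.07×12 + 0.111×13.5 + 0.0381×9 + 0.113×13 = 5.15
R = 2.774/5.15 = 0.5387 J/s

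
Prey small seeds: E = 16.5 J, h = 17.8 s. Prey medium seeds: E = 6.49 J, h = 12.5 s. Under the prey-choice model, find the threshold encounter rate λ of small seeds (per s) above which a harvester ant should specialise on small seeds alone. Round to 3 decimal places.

Drop medium seeds once their profitability E₂/h₂ falls below the rate achievable on small seeds alone: E₂/h₂ = λE₁/(1 + λh₁).
Solve for λ: λE₁h₂ = E₂(1 + λh₁) → λ(E₁h₂ − E₂h₁) = E₂ → λ = E₂/(E₁h₂ − E₂h₁).
λ = 6.49/(16.5×12.5 − 6.49×17.8) = 6.49/90.73 = 0.07153 per s.

0.072 per s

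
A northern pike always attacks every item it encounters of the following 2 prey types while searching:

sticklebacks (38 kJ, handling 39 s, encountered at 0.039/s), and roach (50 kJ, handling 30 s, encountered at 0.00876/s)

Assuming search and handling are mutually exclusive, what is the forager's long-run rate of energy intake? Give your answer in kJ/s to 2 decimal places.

R = Σλ_iE_i / (1 + Σλ_ih_i)
Numerator: 0.039×38 + 0.00876×50 = 1.92
Denominator: 1 + 0.039×39 + 0.00876×30 = 2.784
R = 1.92/2.784 = 0.6897 kJ/s

0.69 kJ/s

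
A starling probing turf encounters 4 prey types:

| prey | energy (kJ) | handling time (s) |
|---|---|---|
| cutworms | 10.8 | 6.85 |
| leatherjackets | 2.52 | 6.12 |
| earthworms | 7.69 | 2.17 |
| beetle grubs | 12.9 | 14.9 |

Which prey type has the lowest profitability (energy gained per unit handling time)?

Profitability E/h (kJ/s): cutworms = 10.8/6.85 = 1.58, leatherjackets = 2.52/6.12 = 0.412, earthworms = 7.69/2.17 = 3.54, beetle grubs = 12.9/14.9 = 0.866.
Ranked: earthworms > cutworms > beetle grubs > leatherjackets.

leatherjackets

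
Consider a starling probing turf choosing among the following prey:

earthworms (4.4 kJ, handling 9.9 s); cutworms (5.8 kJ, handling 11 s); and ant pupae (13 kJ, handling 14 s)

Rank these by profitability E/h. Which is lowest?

In descending order of E/h:
ant pupae: 13/14 = 0.929 kJ/s
cutworms: 5.8/11 = 0.527 kJ/s
earthworms: 4.4/9.9 = 0.444 kJ/s

earthworms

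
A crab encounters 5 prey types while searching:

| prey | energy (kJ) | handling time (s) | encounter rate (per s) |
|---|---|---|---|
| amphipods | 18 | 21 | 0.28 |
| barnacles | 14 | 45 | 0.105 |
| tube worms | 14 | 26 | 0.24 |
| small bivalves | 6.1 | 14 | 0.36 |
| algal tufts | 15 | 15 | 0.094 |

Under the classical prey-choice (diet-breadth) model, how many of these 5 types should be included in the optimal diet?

2

E/h in descending order: algal tufts 1, amphipods 0.857, tube worms 0.538, small bivalves 0.436, barnacles 0.311 kJ/s. The optimal diet is the largest prefix of this list for which every included type satisfies E_i/h_i > R on the types above it.
Rate on top 1: 0.5851. amphipods: 0.857 > 0.5851 → include.
Rate on top 2: 0.778. tube worms: 0.538 < 0.778 → exclude; stop.
Optimal diet: algal tufts, amphipods — 2 of 5 types.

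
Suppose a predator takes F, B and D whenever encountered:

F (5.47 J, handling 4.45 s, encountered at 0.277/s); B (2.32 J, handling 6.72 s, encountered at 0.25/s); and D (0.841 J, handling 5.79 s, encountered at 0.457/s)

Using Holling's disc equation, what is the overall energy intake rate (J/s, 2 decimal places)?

0.38 J/s

Energy encountered per unit search time: 0.277×5.47 + 0.25×2.32 + 0.457×0.841 = 2.48 J/s.
Handling time per unit search time: 0.277×4.45 + 0.25×6.72 + 0.457×5.79 = 5.559.
Rate = 2.48/(1 + 5.559) = 0.3781 J/s.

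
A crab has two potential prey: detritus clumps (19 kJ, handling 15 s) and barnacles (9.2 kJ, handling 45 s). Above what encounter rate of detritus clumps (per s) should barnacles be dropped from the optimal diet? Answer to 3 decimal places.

0.013 per s

The zero-one rule: include barnacles iff E₂/h₂ > λE₁/(1+λh₁). Equality gives the switch point.
λE₁h₂ = E₂ + λE₂h₁ ⇒ λ = E₂/(E₁h₂ − E₂h₁) = 9.2/(855 − 138) = 0.01283 per s.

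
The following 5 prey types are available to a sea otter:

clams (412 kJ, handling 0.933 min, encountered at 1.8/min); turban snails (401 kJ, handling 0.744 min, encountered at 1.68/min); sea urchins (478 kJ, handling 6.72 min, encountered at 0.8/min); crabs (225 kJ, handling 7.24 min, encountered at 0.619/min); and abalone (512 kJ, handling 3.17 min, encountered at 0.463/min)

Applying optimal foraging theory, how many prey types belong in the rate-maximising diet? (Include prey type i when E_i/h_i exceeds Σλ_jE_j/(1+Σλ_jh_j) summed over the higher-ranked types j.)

Profitabilities (E/h, kJ/min): turban snails 539, clams 442, abalone 162, sea urchins 71.1, crabs 31.1. Add prey in this order while the next type's profitability exceeds the intake rate on those already taken.
Rate on top 1: 299.4. clams: 442 > 299.4 → include.
Rate on top 2: 360.2. abalone: 162 < 360.2 → exclude; stop.
Optimal diet: turban snails, clams — 2 of 5 types.

2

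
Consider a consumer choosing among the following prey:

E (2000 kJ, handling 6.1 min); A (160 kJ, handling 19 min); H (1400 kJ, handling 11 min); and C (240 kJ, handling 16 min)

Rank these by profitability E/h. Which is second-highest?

H

In descending order of E/h:
E: 2000/6.1 = 328 kJ/min
H: 1400/11 = 127 kJ/min
C: 240/16 = 15 kJ/min
A: 160/19 = 8.42 kJ/min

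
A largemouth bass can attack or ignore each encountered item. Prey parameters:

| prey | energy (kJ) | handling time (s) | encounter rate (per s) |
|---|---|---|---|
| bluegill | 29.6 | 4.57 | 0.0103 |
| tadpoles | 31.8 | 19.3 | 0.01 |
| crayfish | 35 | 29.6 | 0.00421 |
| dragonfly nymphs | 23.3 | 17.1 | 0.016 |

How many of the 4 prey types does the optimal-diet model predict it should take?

E/h in descending order: bluegill 6.48, tadpoles 1.65, dragonfly nymphs 1.36, crayfish 1.18 kJ/s. The optimal diet is the largest prefix of this list for which every included type satisfies E_i/h_i > R on the types above it.
Rate on top 1: 0.2912. tadpoles: 1.65 > 0.2912 → include.
Rate on top 2: 0.5023. dragonfly nymphs: 1.36 > 0.5023 → include.
Rate on top 3: 0.6578. crayfish: 1.18 > 0.6578 → include.
Optimal diet: bluegill, tadpoles, dragonfly nymphs, crayfish — 4 of 4 types.

4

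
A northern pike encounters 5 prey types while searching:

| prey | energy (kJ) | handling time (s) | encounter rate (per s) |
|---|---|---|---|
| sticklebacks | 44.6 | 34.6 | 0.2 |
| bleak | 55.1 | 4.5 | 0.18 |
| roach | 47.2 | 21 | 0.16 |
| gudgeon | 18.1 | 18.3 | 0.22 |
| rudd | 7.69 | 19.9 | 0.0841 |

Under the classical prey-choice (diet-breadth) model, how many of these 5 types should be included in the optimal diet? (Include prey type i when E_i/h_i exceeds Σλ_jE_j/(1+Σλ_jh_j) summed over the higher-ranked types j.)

1

Rank by E/h (kJ/s): bleak 12.2, roach 2.25, sticklebacks 1.29, gudgeon 0.989, rudd 0.386. Include each in turn until the next type's E/h falls below the running intake rate.
Rate on top 1: 5.48. roach: 2.25 < 5.48 → exclude; stop.
Optimal diet: bleak — 1 of 5 types.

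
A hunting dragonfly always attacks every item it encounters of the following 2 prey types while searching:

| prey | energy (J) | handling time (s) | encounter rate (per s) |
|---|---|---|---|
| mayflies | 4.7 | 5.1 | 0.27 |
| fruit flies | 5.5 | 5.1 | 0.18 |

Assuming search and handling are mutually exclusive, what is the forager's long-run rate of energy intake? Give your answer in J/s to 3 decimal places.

0.686 J/s

Energy encountered per unit search time: 0.27×4.7 + 0.18×5.5 = 2.259 J/s.
Handling time per unit search time: 0.27×5.1 + 0.18×5.1 = 2.295.
Rate = 2.259/(1 + 2.295) = 0.6856 J/s.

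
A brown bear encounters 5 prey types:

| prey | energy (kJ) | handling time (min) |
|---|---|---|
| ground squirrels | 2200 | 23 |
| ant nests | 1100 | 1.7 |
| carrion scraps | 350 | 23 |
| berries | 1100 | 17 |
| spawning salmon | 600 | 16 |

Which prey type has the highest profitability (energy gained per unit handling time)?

Profitability E/h (kJ/min): ground squirrels = 2200/23 = 95.7, ant nests = 1100/1.7 = 647, carrion scraps = 350/23 = 15.2, berries = 1100/17 = 64.7, spawning salmon = 600/16 = 37.5.
Ranked: ant nests > ground squirrels > berries > spawning salmon > carrion scraps.

ant nests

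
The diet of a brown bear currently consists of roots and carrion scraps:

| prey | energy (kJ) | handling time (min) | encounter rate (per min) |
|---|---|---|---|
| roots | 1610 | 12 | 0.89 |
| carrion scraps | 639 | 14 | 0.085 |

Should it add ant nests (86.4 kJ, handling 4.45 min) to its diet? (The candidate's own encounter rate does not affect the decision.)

No

Intake rate on the current diet: R = (0.89×1610 + 0.085×639) / (1 + 0.89×12 + 0.085×14) = 1487/12.87 = 115.6 kJ/min.
Profitability of ant nests: 86.4/4.45 = 19.42 kJ/min.
19.42 < 115.6, so adding ant nests would lower the average — exclude it.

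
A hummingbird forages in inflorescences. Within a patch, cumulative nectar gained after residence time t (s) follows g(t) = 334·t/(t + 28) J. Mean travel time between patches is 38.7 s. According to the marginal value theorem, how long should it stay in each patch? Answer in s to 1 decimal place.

By the marginal value theorem, leave when the instantaneous gain rate g'(t) equals the habitat-wide average g(t)/(T + t).
g'(t) = 334·28/(t + 28)². Setting 334·28/(t+28)² = 334t/[(t+28)(38.7+t)] gives 28(38.7+t) = t(t+28), so t² = 28×38.7 = 1084.
t* = √1084 = 32.92 s.

32.9 s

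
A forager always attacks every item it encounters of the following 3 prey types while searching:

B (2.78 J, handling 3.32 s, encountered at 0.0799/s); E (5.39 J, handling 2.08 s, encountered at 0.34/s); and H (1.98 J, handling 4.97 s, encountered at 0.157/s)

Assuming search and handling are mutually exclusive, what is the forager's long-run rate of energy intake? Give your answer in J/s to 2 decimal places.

0.86 J/s

R = Σλ_iE_i / (1 + Σλ_ih_i)
Numerator: 0.0799×2.78 + 0.34×5.39 + 0.157×1.98 = 2.366
Denominator: 1 + 0.0799×3.32 + 0.34×2.08 + 0.157×4.97 = 2.753
R = 2.366/2.753 = 0.8593 J/s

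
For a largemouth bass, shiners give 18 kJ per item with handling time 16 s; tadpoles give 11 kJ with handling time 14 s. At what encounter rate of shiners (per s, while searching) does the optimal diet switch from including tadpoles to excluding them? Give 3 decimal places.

The zero-one rule: include tadpoles iff E₂/h₂ > λE₁/(1+λh₁). Equality gives the switch point.
λE₁h₂ = E₂ + λE₂h₁ ⇒ λ = E₂/(E₁h₂ − E₂h₁) = 11/(252 − 176) = 0.1447 per s.

0.145 per s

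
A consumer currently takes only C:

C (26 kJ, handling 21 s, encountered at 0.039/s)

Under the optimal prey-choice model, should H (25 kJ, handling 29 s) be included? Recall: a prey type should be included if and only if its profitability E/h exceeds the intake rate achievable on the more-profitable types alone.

Yes

On C alone, R = ΣλE/(1+Σλh) = 1.014/1.819 = 0.5574 kJ/s.
H: E/h = 25/29 = 0.8621 kJ/s.
Since 0.8621 > R, including H increases the long-run rate.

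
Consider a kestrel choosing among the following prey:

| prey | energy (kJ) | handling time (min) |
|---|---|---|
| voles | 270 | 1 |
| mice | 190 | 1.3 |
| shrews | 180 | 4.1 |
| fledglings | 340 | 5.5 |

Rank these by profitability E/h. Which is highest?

In descending order of E/h:
voles: 270/1 = 270 kJ/min
mice: 190/1.3 = 146 kJ/min
fledglings: 340/5.5 = 61.8 kJ/min
shrews: 180/4.1 = 43.9 kJ/min

voles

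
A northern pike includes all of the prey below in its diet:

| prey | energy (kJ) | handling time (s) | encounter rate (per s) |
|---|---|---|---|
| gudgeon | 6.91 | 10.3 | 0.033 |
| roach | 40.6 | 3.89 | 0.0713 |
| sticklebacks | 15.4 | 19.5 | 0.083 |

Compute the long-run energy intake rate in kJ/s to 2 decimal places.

1.36 kJ/s

Energy encountered per unit search time: 0.033×6.91 + 0.0713×40.6 + 0.083×15.4 = 4.401 kJ/s.
Handling time per unit search time: 0.033×10.3 + 0.0713×3.89 + 0.083×19.5 = 2.236.
Rate = 4.401/(1 + 2.236) = 1.36 kJ/s.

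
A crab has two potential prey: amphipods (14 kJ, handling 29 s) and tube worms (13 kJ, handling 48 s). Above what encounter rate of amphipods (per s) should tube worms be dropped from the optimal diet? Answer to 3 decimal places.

0.044 per s

At the threshold, the rate on amphipods alone equals the profitability of tube worms: λ·14/(1 + λ·29) = 13/48 = 0.2708.
Rearranging, λ(14 − 0.2708×29) = 0.2708, so λ = 0.2708/6.146 = 0.04407 per s.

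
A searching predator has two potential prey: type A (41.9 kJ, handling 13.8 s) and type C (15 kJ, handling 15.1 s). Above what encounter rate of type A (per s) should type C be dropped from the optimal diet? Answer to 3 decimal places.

Drop type C once their profitability E₂/h₂ falls below the rate achievable on type A alone: E₂/h₂ = λE₁/(1 + λh₁).
Solve for λ: λE₁h₂ = E₂(1 + λh₁) → λ(E₁h₂ − E₂h₁) = E₂ → λ = E₂/(E₁h₂ − E₂h₁).
λ = 15/(41.9×15.1 − 15×13.8) = 15/425.7 = 0.03524 per s.

0.035 per s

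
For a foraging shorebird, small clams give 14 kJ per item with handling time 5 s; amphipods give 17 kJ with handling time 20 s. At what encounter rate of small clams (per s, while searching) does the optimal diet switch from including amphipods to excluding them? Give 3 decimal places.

0.087 per s

Drop amphipods once their profitability E₂/h₂ falls below the rate achievable on small clams alone: E₂/h₂ = λE₁/(1 + λh₁).
Solve for λ: λE₁h₂ = E₂(1 + λh₁) → λ(E₁h₂ − E₂h₁) = E₂ → λ = E₂/(E₁h₂ − E₂h₁).
λ = 17/(14×20 − 17×5) = 17/195 = 0.08718 per s.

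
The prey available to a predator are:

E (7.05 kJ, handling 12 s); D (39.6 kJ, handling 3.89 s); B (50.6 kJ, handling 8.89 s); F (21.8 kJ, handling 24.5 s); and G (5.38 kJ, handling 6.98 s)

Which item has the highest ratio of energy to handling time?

D

Profitability E/h (kJ/s): E = 7.05/12 = 0.588, D = 39.6/3.89 = 10.2, B = 50.6/8.89 = 5.69, F = 21.8/24.5 = 0.89, G = 5.38/6.98 = 0.771.
Ranked: D > B > F > G > E.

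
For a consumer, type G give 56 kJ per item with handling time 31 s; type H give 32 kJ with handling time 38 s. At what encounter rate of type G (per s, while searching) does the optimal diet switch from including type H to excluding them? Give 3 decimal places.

At the threshold, the rate on type G alone equals the profitability of type H: λ·56/(1 + λ·31) = 32/38 = 0.8421.
Rearranging, λ(56 − 0.8421×31) = 0.8421, so λ = 0.8421/29.89 = 0.02817 per s.

0.028 per s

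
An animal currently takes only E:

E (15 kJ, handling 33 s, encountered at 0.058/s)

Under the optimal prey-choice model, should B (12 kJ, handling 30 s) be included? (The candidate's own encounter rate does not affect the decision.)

Yes

On E alone, R = ΣλE/(1+Σλh) = 0.87/2.914 = 0.2986 kJ/s.
B: E/h = 12/30 = 0.4 kJ/s.
0.4 > 0.2986, so adding B raises the average — include it.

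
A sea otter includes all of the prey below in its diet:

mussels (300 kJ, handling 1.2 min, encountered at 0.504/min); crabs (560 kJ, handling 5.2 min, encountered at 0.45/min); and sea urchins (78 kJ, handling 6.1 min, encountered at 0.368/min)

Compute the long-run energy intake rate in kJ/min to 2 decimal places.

69.78 kJ/min

R = (0.504×300 + 0.45×560 + 0.368×78) / (1 + 0.504×1.2 + 0.45×5.2 + 0.368×6.1) = 431.9/6.19 = 69.78 kJ/min.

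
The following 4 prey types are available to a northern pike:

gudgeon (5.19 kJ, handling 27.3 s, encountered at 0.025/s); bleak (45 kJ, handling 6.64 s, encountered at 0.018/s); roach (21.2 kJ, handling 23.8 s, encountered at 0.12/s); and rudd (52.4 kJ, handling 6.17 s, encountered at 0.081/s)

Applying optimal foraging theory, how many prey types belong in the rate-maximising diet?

Rank by E/h (kJ/s): rudd 8.49, bleak 6.78, roach 0.891, gudgeon 0.19. Include each in turn until the next type's E/h falls below the running intake rate.
Rate on top 1: 2.83. bleak: 6.78 > 2.83 → include.
Rate on top 2: 3.121. roach: 0.891 < 3.121 → exclude; stop.
Optimal diet: rudd, bleak — 2 of 4 types.

2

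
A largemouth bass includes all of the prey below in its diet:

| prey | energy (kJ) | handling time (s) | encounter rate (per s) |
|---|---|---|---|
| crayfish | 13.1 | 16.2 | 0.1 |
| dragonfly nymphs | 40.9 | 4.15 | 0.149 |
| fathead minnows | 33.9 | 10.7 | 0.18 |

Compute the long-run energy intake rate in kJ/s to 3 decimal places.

R = Σλ_iE_i / (1 + Σλ_ih_i)
Numerator: 0.1×13.1 + 0.149×40.9 + 0.18×33.9 = 13.51
Denominator: 1 + 0.1×16.2 + 0.149×4.15 + 0.18×10.7 = 5.164
R = 13.51/5.164 = 2.615 kJ/s

2.615 kJ/s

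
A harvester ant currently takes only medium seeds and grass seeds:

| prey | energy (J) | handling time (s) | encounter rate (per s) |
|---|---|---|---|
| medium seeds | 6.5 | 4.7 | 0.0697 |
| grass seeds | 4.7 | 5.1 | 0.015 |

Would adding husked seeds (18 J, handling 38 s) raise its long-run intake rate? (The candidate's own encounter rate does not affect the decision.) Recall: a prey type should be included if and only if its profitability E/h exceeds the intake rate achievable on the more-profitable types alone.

Yes

Current rate: (0.0697×6.5 + 0.015×4.7)/(1 + 0.0697×4.7 + 0.015×5.1) = 0.3729 J/s.
Profitability of husked seeds: 18/38 = 0.4737 J/s.
Since 0.4737 > R, including husked seeds increases the long-run rate.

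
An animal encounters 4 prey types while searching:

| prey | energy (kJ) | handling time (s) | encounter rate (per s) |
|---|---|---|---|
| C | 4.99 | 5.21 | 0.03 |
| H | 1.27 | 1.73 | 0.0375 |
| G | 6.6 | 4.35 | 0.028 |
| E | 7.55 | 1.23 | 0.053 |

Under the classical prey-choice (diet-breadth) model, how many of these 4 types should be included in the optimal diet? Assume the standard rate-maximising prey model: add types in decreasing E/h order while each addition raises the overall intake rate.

4

E/h in descending order: E 6.14, G 1.52, C 0.958, H 0.734 kJ/s. The optimal diet is the largest prefix of this list for which every included type satisfies E_i/h_i > R on the types above it.
Rate on top 1: 0.3757. G: 1.52 > 0.3757 → include.
Rate on top 2: 0.4928. C: 0.958 > 0.4928 → include.
Rate on top 3: 0.5469. H: 0.734 > 0.5469 → include.
Optimal diet: E, G, C, H — 4 of 4 types.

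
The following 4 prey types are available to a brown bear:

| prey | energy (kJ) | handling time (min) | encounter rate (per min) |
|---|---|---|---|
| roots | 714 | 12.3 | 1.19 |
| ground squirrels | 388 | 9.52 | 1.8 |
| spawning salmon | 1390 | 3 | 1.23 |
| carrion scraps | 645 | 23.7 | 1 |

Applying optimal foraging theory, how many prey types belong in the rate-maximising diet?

E/h in descending order: spawning salmon 463, roots 58, ground squirrels 40.8, carrion scraps 27.2 kJ/min. The optimal diet is the largest prefix of this list for which every included type satisfies E_i/h_i > R on the types above it.
Rate on top 1: 364.5. roots: 58 < 364.5 → exclude; stop.
Optimal diet: spawning salmon — 1 of 4 types.

1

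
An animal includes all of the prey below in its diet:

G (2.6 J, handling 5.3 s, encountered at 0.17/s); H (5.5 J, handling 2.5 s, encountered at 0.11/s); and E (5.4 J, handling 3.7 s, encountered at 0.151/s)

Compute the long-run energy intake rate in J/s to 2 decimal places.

0.68 J/s

Energy encountered per unit search time: 0.17×2.6 + 0.11×5.5 + 0.151×5.4 = 1.862 J/s.
Handling time per unit search time: 0.17×5.3 + 0.11×2.5 + 0.151×3.7 = 1.735.
Rate = 1.862/(1 + 1.735) = 0.681 J/s.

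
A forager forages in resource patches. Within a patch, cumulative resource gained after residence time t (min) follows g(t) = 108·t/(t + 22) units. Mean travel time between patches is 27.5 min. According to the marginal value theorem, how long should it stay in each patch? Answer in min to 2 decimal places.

By the marginal value theorem, leave when the instantaneous gain rate g'(t) equals the habitat-wide average g(t)/(T + t).
g'(t) = 108·22/(t + 22)². Setting 108·22/(t+22)² = 108t/[(t+22)(27.5+t)] gives 22(27.5+t) = t(t+22), so t² = 22×27.5 = 605.
t* = √605 = 24.6 min.

24.60 min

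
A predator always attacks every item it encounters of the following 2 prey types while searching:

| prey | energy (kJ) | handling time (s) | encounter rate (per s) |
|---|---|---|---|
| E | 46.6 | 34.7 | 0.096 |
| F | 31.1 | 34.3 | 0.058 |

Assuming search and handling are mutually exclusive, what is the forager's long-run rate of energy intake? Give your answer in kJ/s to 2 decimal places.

0.99 kJ/s

R = Σλ_iE_i / (1 + Σλ_ih_i)
Numerator: 0.096×46.6 + 0.058×31.1 = 6.277
Denominator: 1 + 0.096×34.7 + 0.058×34.3 = 6.321
R = 6.277/6.321 = 0.9932 kJ/s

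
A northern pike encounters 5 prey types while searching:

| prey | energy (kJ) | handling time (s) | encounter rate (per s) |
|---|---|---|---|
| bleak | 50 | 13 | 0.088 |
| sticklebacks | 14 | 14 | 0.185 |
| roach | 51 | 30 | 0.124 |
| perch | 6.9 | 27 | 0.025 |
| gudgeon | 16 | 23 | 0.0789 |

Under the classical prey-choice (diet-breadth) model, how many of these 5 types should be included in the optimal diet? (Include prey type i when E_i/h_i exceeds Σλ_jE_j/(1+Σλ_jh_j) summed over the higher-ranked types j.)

1

Rank by E/h (kJ/s): bleak 3.85, roach 1.7, sticklebacks 1, gudgeon 0.696, perch 0.256. Include each in turn until the next type's E/h falls below the running intake rate.
Rate on top 1: 2.052. roach: 1.7 < 2.052 → exclude; stop.
Optimal diet: bleak — 1 of 5 types.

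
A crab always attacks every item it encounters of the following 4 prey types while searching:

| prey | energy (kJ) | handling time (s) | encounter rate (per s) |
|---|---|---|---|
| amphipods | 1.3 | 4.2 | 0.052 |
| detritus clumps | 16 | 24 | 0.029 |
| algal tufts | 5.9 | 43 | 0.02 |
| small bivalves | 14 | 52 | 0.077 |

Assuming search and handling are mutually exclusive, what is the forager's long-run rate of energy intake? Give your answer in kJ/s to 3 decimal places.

0.255 kJ/s

Energy encountered per unit search time: 0.052×1.3 + 0.029×16 + 0.02×5.9 + 0.077×14 = 1.728 kJ/s.
Handling time per unit search time: 0.052×4.2 + 0.029×24 + 0.02×43 + 0.077×52 = 5.778.
Rate = 1.728/(1 + 5.778) = 0.2549 kJ/s.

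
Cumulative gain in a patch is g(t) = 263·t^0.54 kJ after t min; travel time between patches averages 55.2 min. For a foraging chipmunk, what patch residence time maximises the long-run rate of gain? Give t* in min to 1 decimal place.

Optimal t* satisfies g'(t*) = g(t*)/(T + t*).
g'(t) = 0.54·263·t^-0.46. Setting 0.54·263·t^-0.46 = 263·t^0.54/(55.2+t) gives 0.54(55.2+t) = t, so 0.46·t = 0.54×55.2.
t* = 0.54×55.2/0.46 = 64.8 min.

64.8 min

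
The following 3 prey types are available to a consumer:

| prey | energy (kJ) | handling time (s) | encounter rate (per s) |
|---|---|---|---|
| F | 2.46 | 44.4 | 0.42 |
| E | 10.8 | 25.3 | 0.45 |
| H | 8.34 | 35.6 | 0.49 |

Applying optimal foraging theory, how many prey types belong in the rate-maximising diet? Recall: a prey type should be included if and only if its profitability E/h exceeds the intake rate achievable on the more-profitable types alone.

1

E/h in descending order: E 0.427, H 0.234, F 0.0554 kJ/s. The optimal diet is the largest prefix of this list for which every included type satisfies E_i/h_i > R on the types above it.
Rate on top 1: 0.3924. H: 0.234 < 0.3924 → exclude; stop.
Optimal diet: E — 1 of 3 types.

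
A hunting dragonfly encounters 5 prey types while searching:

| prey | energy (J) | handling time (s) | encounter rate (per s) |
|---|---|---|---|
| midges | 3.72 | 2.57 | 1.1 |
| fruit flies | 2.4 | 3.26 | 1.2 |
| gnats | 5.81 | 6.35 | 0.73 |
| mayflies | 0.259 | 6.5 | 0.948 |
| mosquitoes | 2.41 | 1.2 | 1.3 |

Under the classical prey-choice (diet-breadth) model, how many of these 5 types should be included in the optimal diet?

2

E/h in descending order: mosquitoes 2.01, midges 1.45, gnats 0.915, fruit flies 0.736, mayflies 0.0398 J/s. The optimal diet is the largest prefix of this list for which every included type satisfies E_i/h_i > R on the types above it.
Rate on top 1: 1.224. midges: 1.45 > 1.224 → include.
Rate on top 2: 1.341. gnats: 0.915 < 1.341 → exclude; stop.
Optimal diet: mosquitoes, midges — 2 of 5 types.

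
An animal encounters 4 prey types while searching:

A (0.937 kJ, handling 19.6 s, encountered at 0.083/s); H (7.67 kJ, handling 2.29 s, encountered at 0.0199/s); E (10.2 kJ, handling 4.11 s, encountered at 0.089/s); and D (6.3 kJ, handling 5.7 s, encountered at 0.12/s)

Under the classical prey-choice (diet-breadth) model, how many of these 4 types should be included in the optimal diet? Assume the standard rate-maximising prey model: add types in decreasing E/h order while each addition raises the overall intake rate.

Rank by E/h (kJ/s): H 3.35, E 2.48, D 1.11, A 0.0478. Include each in turn until the next type's E/h falls below the running intake rate.
Rate on top 1: 0.146. E: 2.48 > 0.146 → include.
Rate on top 2: 0.7514. D: 1.11 > 0.7514 → include.
Rate on top 3: 0.8669. A: 0.0478 < 0.8669 → exclude; stop.
Optimal diet: H, E, D — 3 of 4 types.

3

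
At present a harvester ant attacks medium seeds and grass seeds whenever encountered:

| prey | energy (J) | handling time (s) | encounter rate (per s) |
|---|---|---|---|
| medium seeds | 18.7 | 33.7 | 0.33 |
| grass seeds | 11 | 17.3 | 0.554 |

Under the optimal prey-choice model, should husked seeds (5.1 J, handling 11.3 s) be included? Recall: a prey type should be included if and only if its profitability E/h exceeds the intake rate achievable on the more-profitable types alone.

Current rate: (0.33×18.7 + 0.554×11)/(1 + 0.33×33.7 + 0.554×17.3) = 0.5651 J/s.
Profitability of husked seeds: 5.1/11.3 = 0.4513 J/s.
Since 0.4513 < R, time spent handling husked seeds is better spent searching.

No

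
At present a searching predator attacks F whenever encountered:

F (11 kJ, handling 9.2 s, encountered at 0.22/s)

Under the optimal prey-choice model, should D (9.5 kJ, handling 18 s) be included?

No

Intake rate on the current diet: R = (0.22×11) / (1 + 0.22×9.2) = 2.42/3.024 = 0.8003 kJ/s.
Profitability of D: 9.5/18 = 0.5278 kJ/s.
0.5278 < 0.8003, so adding D would lower the average — exclude it.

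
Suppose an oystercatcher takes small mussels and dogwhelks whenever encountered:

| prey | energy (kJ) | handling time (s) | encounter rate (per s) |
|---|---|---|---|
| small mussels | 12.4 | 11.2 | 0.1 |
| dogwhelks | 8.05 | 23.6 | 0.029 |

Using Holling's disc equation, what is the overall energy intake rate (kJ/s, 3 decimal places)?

R = (0.1×12.4 + 0.029×8.05) / (1 + 0.1×11.2 + 0.029×23.6) = 1.473/2.804 = 0.5254 kJ/s.

0.525 kJ/s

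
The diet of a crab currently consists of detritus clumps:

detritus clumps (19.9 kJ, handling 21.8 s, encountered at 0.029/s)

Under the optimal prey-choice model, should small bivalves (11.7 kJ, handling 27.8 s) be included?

Intake rate on the current diet: R = (0.029×19.9) / (1 + 0.029×21.8) = 0.5771/1.632 = 0.3536 kJ/s.
Profitability of small bivalves: 11.7/27.8 = 0.4209 kJ/s.
Since 0.4209 > R, including small bivalves increases the long-run rate.

Yes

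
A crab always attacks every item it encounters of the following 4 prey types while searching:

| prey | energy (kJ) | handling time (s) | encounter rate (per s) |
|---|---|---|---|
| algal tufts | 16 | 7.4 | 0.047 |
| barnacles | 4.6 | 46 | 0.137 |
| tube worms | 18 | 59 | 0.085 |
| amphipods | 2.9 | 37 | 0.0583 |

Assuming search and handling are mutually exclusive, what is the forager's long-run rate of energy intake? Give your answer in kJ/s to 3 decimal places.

R = (0.047×16 + 0.137×4.6 + 0.085×18 + 0.0583×2.9) / (1 + 0.047×7.4 + 0.137×46 + 0.085×59 + 0.0583×37) = 3.081/14.82 = 0.2079 kJ/s.

0.208 kJ/s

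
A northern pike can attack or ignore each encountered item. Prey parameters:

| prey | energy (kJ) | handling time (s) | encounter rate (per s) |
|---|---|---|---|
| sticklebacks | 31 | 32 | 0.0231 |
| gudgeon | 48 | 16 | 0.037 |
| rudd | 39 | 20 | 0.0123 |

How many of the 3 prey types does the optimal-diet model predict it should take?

2

Profitabilities (E/h, kJ/s): gudgeon 3, rudd 1.95, sticklebacks 0.969. Add prey in this order while the next type's profitability exceeds the intake rate on those already taken.
Rate on top 1: 1.116. rudd: 1.95 > 1.116 → include.
Rate on top 2: 1.227. sticklebacks: 0.969 < 1.227 → exclude; stop.
Optimal diet: gudgeon, rudd — 2 of 3 types.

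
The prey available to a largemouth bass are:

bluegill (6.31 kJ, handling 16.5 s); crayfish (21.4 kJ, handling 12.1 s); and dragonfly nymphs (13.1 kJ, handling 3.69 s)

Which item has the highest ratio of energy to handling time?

dragonfly nymphs

Profitability E/h (kJ/s): bluegill = 6.31/16.5 = 0.382, crayfish = 21.4/12.1 = 1.77, dragonfly nymphs = 13.1/3.69 = 3.55.
Ranked: dragonfly nymphs > crayfish > bluegill.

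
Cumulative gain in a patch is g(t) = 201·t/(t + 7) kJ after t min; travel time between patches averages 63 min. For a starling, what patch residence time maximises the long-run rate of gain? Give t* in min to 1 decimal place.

21.0 min

By the marginal value theorem, leave when the instantaneous gain rate g'(t) equals the habitat-wide average g(t)/(T + t).
g'(t) = 201·7/(t + 7)². Setting 201·7/(t+7)² = 201t/[(t+7)(63+t)] gives 7(63+t) = t(t+7), so t² = 7×63 = 441.
t* = √441 = 21 min.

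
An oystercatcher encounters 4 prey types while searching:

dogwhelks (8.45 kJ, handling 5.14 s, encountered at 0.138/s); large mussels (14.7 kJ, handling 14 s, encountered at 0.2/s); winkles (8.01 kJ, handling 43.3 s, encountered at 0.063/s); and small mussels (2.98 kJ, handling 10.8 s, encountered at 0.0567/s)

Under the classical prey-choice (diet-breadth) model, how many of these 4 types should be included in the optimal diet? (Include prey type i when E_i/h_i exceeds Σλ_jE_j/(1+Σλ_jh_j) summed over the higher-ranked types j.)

2

Rank by E/h (kJ/s): dogwhelks 1.64, large mussels 1.05, small mussels 0.276, winkles 0.185. Include each in turn until the next type's E/h falls below the running intake rate.
Rate on top 1: 0.6822. large mussels: 1.05 > 0.6822 → include.
Rate on top 2: 0.9106. small mussels: 0.276 < 0.9106 → exclude; stop.
Optimal diet: dogwhelks, large mussels — 2 of 4 types.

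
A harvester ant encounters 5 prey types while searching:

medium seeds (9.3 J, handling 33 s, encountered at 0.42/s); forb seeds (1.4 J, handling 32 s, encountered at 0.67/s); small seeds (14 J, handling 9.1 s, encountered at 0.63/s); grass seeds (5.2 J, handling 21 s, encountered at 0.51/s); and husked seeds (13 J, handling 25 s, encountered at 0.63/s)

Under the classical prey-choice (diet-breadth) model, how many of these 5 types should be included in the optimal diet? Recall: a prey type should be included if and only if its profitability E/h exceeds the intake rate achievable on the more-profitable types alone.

Profitabilities (E/h, J/s): small seeds 1.54, husked seeds 0.52, medium seeds 0.282, grass seeds 0.248, forb seeds 0.0437. Add prey in this order while the next type's profitability exceeds the intake rate on those already taken.
Rate on top 1: 1.31. husked seeds: 0.52 < 1.31 → exclude; stop.
Optimal diet: small seeds — 1 of 5 types.

1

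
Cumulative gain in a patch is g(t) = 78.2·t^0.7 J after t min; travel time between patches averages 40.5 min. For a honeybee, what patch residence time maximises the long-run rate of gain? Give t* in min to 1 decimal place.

Optimal t* satisfies g'(t*) = g(t*)/(T + t*).
g'(t) = 0.7·78.2·t^-0.3. Setting 0.7·78.2·t^-0.3 = 78.2·t^0.7/(40.5+t) gives 0.7(40.5+t) = t, so 0.30·t = 0.7×40.5.
t* = 0.7×40.5/0.30 = 94.5 min.

94.5 min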